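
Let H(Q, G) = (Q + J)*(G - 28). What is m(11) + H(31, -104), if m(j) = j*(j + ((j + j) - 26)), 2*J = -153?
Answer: 6083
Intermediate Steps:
J = -153/2 (J = (1/2)*(-153) = -153/2 ≈ -76.500)
H(Q, G) = (-28 + G)*(-153/2 + Q) (H(Q, G) = (Q - 153/2)*(G - 28) = (-153/2 + Q)*(-28 + G) = (-28 + G)*(-153/2 + Q))
m(j) = j*(-26 + 3*j) (m(j) = j*(j + (2*j - 26)) = j*(j + (-26 + 2*j)) = j*(-26 + 3*j))
m(11) + H(31, -104) = 11*(-26 + 3*11) + (2142 - 28*31 - 153/2*(-104) - 104*31) = 11*(-26 + 33) + (2142 - 868 + 7956 - 3224) = 11*7 + 6006 = 77 + 6006 = 6083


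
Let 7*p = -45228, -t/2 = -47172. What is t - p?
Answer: 705636/7 ≈ 1.0081e+5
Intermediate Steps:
t = 94344 (t = -2*(-47172) = 94344)
p = -45228/7 (p = (⅐)*(-45228) = -45228/7 ≈ -6461.1)
t - p = 94344 - 1*(-45228/7) = 94344 + 45228/7 = 705636/7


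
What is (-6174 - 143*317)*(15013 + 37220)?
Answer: -2690260665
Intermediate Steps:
(-6174 - 143*317)*(15013 + 37220) = (-6174 - 45331)*52233 = -51505*52233 = -2690260665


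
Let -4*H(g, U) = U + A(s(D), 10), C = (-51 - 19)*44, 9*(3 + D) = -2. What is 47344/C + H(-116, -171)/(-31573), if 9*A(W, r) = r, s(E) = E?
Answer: -611559379/39781980 ≈ -15.373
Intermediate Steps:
D = -29/9 (D = -3 + (1/9)*(-2) = -3 - 2/9 = -29/9 ≈ -3.2222)
C = -3080 (C = -70*44 = -3080)
A(W, r) = r/9
H(g, U) = -5/18 - U/4 (H(g, U) = -(U + (1/9)*10)/4 = -(U + 10/9)/4 = -(10/9 + U)/4 = -5/18 - U/4)
47344/C + H(-116, -171)/(-31573) = 47344/(-3080) + (-5/18 - 1/4*(-171))/(-31573) = 47344*(-1/3080) + (-5/18 + 171/4)*(-1/31573) = -538/35 + (1529/36)*(-1/31573) = -538/35 - 1529/1136628 = -611559379/39781980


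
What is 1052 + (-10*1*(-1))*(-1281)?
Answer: -11758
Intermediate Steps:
1052 + (-10*1*(-1))*(-1281) = 1052 - 10*(-1)*(-1281) = 1052 + 10*(-1281) = 1052 - 12810 = -11758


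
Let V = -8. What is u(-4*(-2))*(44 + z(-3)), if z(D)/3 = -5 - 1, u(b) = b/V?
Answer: -26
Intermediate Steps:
u(b) = -b/8 (u(b) = b/(-8) = b*(-1/8) = -b/8)
z(D) = -18 (z(D) = 3*(-5 - 1) = 3*(-6) = -18)
u(-4*(-2))*(44 + z(-3)) = (-(-1)*(-2)/2)*(44 - 18) = -1/8*8*26 = -1*26 = -26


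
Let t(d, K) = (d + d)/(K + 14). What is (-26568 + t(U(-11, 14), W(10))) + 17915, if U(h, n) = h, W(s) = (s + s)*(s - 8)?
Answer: -233642/27 ≈ -8653.4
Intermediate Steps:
W(s) = 2*s*(-8 + s) (W(s) = (2*s)*(-8 + s) = 2*s*(-8 + s))
t(d, K) = 2*d/(14 + K) (t(d, K) = (2*d)/(14 + K) = 2*d/(14 + K))
(-26568 + t(U(-11, 14), W(10))) + 17915 = (-26568 + 2*(-11)/(14 + 2*10*(-8 + 10))) + 17915 = (-26568 + 2*(-11)/(14 + 2*10*2)) + 17915 = (-26568 + 2*(-11)/(14 + 40)) + 17915 = (-26568 + 2*(-11)/54) + 17915 = (-26568 + 2*(-11)*(1/54)) + 17915 = (-26568 - 11/27) + 17915 = -717347/27 + 17915 = -233642/27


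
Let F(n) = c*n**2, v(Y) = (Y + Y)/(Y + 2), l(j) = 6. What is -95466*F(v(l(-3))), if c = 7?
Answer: -3007179/2 ≈ -1.5036e+6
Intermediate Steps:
v(Y) = 2*Y/(2 + Y) (v(Y) = (2*Y)/(2 + Y) = 2*Y/(2 + Y))
F(n) = 7*n**2
-95466*F(v(l(-3))) = -668262*(2*6/(2 + 6))**2 = -668262*(2*6/8)**2 = -668262*(2*6*(1/8))**2 = -668262*(3/2)**2 = -668262*9/4 = -95466*63/4 = -3007179/2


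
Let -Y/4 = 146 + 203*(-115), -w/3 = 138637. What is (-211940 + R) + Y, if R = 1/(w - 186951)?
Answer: -71827390129/602862 ≈ -1.1914e+5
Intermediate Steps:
w = -415911 (w = -3*138637 = -415911)
Y = 92796 (Y = -4*(146 + 203*(-115)) = -4*(146 - 23345) = -4*(-23199) = 92796)
R = -1/602862 (R = 1/(-415911 - 186951) = 1/(-602862) = -1/602862 ≈ -1.6588e-6)
(-211940 + R) + Y = (-211940 - 1/602862) + 92796 = -127770572281/602862 + 92796 = -71827390129/602862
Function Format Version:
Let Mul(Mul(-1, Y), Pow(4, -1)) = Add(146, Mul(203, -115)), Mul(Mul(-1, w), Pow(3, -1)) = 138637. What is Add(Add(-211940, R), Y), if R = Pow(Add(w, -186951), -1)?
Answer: Rational(-71827390129, 602862) ≈ -1.1914e+5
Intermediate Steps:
w = -415911 (w = Mul(-3, 138637) = -415911)
Y = 92796 (Y = Mul(-4, Add(146, Mul(203, -115))) = Mul(-4, Add(146, -23345)) = Mul(-4, -23199) = 92796)
R = Rational(-1, 602862) (R = Pow(Add(-415911, -186951), -1) = Pow(-602862, -1) = Rational(-1, 602862) ≈ -1.6588e-6)
Add(Add(-211940, R), Y) = Add(Add(-211940, Rational(-1, 602862)), 92796) = Add(Rational(-127770572281, 602862), 92796) = Rational(-71827390129, 602862)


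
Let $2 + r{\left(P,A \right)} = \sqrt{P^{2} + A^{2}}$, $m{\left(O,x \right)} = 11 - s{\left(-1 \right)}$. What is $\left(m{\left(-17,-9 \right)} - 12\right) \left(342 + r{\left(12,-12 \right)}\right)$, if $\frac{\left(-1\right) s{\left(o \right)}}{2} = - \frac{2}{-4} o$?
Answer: $-680 - 24 \sqrt{2} \approx -713.94$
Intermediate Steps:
$s{\left(o \right)} = - o$ ($s{\left(o \right)} = - 2 - \frac{2}{-4} o = - 2 \left(-2\right) \left(- \frac{1}{4}\right) o = - 2 \frac{o}{2} = - o$)
$m{\left(O,x \right)} = 10$ ($m{\left(O,x \right)} = 11 - \left(-1\right) \left(-1\right) = 11 - 1 = 10$)
$r{\left(P,A \right)} = -2 + \sqrt{A^{2} + P^{2}}$ ($r{\left(P,A \right)} = -2 + \sqrt{P^{2} + A^{2}} = -2 + \sqrt{A^{2} + P^{2}}$)
$\left(m{\left(-17,-9 \right)} - 12\right) \left(342 + r{\left(12,-12 \right)}\right) = \left(10 - 12\right) \left(342 - \left(2 - \sqrt{\left(-12\right)^{2} + 12^{2}}\right)\right) = - 2 \left(342 - \left(2 - \sqrt{144 + 144}\right)\right) = - 2 \left(342 - \left(2 - \sqrt{288}\right)\right) = - 2 \left(342 - \left(2 - 12 \sqrt{2}\right)\right) = - 2 \left(340 + 12 \sqrt{2}\right) = -680 - 24 \sqrt{2}$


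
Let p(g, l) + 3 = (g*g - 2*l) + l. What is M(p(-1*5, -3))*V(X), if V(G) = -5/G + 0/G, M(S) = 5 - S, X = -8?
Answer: -25/2 ≈ -12.500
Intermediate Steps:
p(g, l) = -3 + g² - l (p(g, l) = -3 + ((g*g - 2*l) + l) = -3 + ((g² - 2*l) + l) = -3 + (g² - l) = -3 + g² - l)
V(G) = -5/G (V(G) = -5/G + 0 = -5/G)
M(p(-1*5, -3))*V(X) = (5 - (-3 + (-1*5)² - 1*(-3)))*(-5/(-8)) = (5 - (-3 + (-5)² + 3))*(-5*(-⅛)) = (5 - (-3 + 25 + 3))*(5/8) = (5 - 1*25)*(5/8) = (5 - 25)*(5/8) = -20*5/8 = -25/2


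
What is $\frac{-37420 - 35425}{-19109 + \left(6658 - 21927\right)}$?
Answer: $\frac{72845}{34378} \approx 2.1189$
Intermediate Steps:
$\frac{-37420 - 35425}{-19109 + \left(6658 - 21927\right)} = - \frac{72845}{-19109 - 15269} = - \frac{72845}{-34378} = \left(-72845\right) \left(- \frac{1}{34378}\right) = \frac{72845}{34378}$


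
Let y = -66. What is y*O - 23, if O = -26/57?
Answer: 135/19 ≈ 7.1053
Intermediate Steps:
O = -26/57 (O = -26*1/57 = -26/57 ≈ -0.45614)
y*O - 23 = -66*(-26/57) - 23 = 572/19 - 23 = 135/19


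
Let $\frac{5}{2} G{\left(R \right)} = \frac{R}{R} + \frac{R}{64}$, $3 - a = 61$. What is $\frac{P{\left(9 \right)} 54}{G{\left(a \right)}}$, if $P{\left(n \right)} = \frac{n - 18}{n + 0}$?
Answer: $-1440$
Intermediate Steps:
$a = -58$ ($a = 3 - 61 = -58$)
$P{\left(n \right)} = \frac{-18 + n}{n}$
$G{\left(R \right)} = \frac{2}{5} + \frac{R}{160}$ ($G{\left(R \right)} = \frac{2 \left(\frac{R}{R} + \frac{R}{64}\right)}{5} = \frac{2 \left(1 + R \frac{1}{64}\right)}{5} = \frac{2 \left(1 + \frac{R}{64}\right)}{5} = \frac{2}{5} + \frac{R}{160}$)
$\frac{P{\left(9 \right)} 54}{G{\left(a \right)}} = \frac{\frac{-18 + 9}{9} \cdot 54}{\frac{2}{5} + \frac{1}{160} \left(-58\right)} = \frac{\frac{1}{9} \left(-9\right) 54}{\frac{2}{5} - \frac{29}{80}} = \frac{\left(-1\right) 54}{\frac{3}{80}} = \left(-54\right) \frac{80}{3} = -1440$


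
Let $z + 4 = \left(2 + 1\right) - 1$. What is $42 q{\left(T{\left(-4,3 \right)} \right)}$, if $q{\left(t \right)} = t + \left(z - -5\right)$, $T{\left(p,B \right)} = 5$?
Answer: $336$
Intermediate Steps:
$z = -2$ ($z = -4 + \left(\left(2 + 1\right) - 1\right) = -4 + \left(3 + \left(-1 + 0\right)\right) = -4 + \left(3 - 1\right) = -4 + 2 = -2$)
$q{\left(t \right)} = 3 + t$ ($q{\left(t \right)} = t - -3 = t + \left(-2 + 5\right) = t + 3 = 3 + t$)
$42 q{\left(T{\left(-4,3 \right)} \right)} = 42 \left(3 + 5\right) = 42 \cdot 8 = 336$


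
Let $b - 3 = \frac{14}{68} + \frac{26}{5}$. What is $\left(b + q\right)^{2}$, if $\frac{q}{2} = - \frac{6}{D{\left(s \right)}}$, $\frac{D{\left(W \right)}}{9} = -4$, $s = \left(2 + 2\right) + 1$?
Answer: $\frac{19864849}{260100} \approx 76.374$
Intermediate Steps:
$s = 5$ ($s = 4 + 1 = 5$)
$D{\left(W \right)} = -36$ ($D{\left(W \right)} = 9 \left(-4\right) = -36$)
$b = \frac{1429}{170}$ ($b = 3 + \left(\frac{14}{68} + \frac{26}{5}\right) = 3 + \left(14 \cdot \frac{1}{68} + 26 \cdot \frac{1}{5}\right) = 3 + \left(\frac{7}{34} + \frac{26}{5}\right) = 3 + \frac{919}{170} = \frac{1429}{170} \approx 8.4059$)
$q = \frac{1}{3}$ ($q = 2 \left(- \frac{6}{-36}\right) = 2 \left(\left(-6\right) \left(- \frac{1}{36}\right)\right) = 2 \cdot \frac{1}{6} = \frac{1}{3} \approx 0.33333$)
$\left(b + q\right)^{2} = \left(\frac{1429}{170} + \frac{1}{3}\right)^{2} = \left(\frac{4457}{510}\right)^{2} = \frac{19864849}{260100}$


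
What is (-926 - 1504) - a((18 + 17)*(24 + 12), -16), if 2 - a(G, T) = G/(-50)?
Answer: -12286/5 ≈ -2457.2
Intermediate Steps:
a(G, T) = 2 + G/50 (a(G, T) = 2 - G/(-50) = 2 - G*(-1)/50 = 2 - (-1)*G/50 = 2 + G/50)
(-926 - 1504) - a((18 + 17)*(24 + 12), -16) = (-926 - 1504) - (2 + ((18 + 17)*(24 + 12))/50) = -2430 - (2 + (35*36)/50) = -2430 - (2 + (1/50)*1260) = -2430 - (2 + 126/5) = -2430 - 1*136/5 = -2430 - 136/5 = -12286/5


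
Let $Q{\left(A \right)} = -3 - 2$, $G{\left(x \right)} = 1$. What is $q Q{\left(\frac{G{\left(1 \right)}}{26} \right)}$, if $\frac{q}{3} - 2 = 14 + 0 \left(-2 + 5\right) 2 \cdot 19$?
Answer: $-240$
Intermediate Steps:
$q = 48$ ($q = 6 + 3 \left(14 + 0 \left(-2 + 5\right) 2 \cdot 19\right) = 6 + 3 \left(14 + 0 \cdot 3 \cdot 2 \cdot 19\right) = 6 + 3 \left(14 + 0 \cdot 6 \cdot 19\right) = 6 + 3 \left(14 + 0 \cdot 19\right) = 6 + 3 \left(14 + 0\right) = 6 + 3 \cdot 14 = 6 + 42 = 48$)
$Q{\left(A \right)} = -5$
$q Q{\left(\frac{G{\left(1 \right)}}{26} \right)} = 48 \left(-5\right) = -240$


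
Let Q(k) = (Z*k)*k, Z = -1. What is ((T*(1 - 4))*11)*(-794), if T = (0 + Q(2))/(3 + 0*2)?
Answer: -34936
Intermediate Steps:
Q(k) = -k² (Q(k) = (-k)*k = -k²)
T = -4/3 (T = (0 - 1*2²)/(3 + 0*2) = (0 - 1*4)/(3 + 0) = (0 - 4)/3 = -4*⅓ = -4/3 ≈ -1.3333)
((T*(1 - 4))*11)*(-794) = (-4*(1 - 4)/3*11)*(-794) = (-4/3*(-3)*11)*(-794) = (4*11)*(-794) = 44*(-794) = -34936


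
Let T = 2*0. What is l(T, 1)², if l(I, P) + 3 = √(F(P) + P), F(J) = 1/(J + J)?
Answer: (6 - √6)²/4 ≈ 3.1515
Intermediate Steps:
F(J) = 1/(2*J)
T = 0
l(I, P) = -3 + √(P + 1/(2*P)) (l(I, P) = -3 + √(1/(2*P) + P) = -3 + √(P + 1/(2*P)))
l(T, 1)² = (-3 + √(2/1 + 4*1)/2)² = (-3 + √(2*1 + 4)/2)² = (-3 + √(2 + 4)/2)² = (-3 + √6/2)²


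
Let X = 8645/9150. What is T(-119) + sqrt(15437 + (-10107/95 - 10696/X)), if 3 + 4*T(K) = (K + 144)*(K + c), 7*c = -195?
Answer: -25721/28 + 2*sqrt(1528962110)/1235 ≈ -855.28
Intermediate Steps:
c = -195/7 (c = (1/7)*(-195) = -195/7 ≈ -27.857)
X = 1729/1830 (X = 8645*(1/9150) = 1729/1830 ≈ 0.94481)
T(K) = -3/4 + (144 + K)*(-195/7 + K)/4 (T(K) = -3/4 + ((K + 144)*(K - 195/7))/4 = -3/4 + ((144 + K)*(-195/7 + K))/4 = -3/4 + (144 + K)*(-195/7 + K)/4)
T(-119) + sqrt(15437 + (-10107/95 - 10696/X)) = (-28101/28 + (1/4)*(-119)**2 + (813/28)*(-119)) + sqrt(15437 + (-10107/95 - 10696/1729/1830)) = (-28101/28 + (1/4)*14161 - 13821/4) + sqrt(15437 + (-10107*1/95 - 10696*1830/1729)) = (-28101/28 + 14161/4 - 13821/4) + sqrt(15437 + (-10107/95 - 2796240/247)) = -25721/28 + sqrt(15437 - 14112591/1235) = -25721/28 + sqrt(4952104/1235) = -25721/28 + 2*sqrt(1528962110)/1235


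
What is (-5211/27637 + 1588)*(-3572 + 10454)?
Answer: 301998298290/27637 ≈ 1.0927e+7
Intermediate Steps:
(-5211/27637 + 1588)*(-3572 + 10454) = (-5211*1/27637 + 1588)*6882 = (-5211/27637 + 1588)*6882 = (43882345/27637)*6882 = 301998298290/27637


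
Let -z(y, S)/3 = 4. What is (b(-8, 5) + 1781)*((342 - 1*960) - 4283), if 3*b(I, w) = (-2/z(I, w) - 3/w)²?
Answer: -23568266969/2700 ≈ -8.7290e+6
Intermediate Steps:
z(y, S) = -12 (z(y, S) = -3*4 = -12)
b(I, w) = (⅙ - 3/w)²/3 (b(I, w) = (-2/(-12) - 3/w)²/3 = (-2*(-1/12) - 3/w)²/3 = (⅙ - 3/w)²/3)
(b(-8, 5) + 1781)*((342 - 1*960) - 4283) = ((1/108)*(-18 + 5)²/5² + 1781)*((342 - 1*960) - 4283) = ((1/108)*(1/25)*(-13)² + 1781)*((342 - 960) - 4283) = ((1/108)*(1/25)*169 + 1781)*(-618 - 4283) = (169/2700 + 1781)*(-4901) = (4808869/2700)*(-4901) = -23568266969/2700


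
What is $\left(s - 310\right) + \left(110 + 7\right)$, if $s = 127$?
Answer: $-66$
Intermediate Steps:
$\left(s - 310\right) + \left(110 + 7\right) = \left(127 - 310\right) + \left(110 + 7\right) = -183 + 117 = -66$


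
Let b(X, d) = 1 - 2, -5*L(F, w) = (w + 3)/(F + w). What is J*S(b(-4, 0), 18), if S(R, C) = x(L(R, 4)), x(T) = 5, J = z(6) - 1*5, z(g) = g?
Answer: 5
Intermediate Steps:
L(F, w) = -(3 + w)/(5*(F + w)) (L(F, w) = -(w + 3)/(5*(F + w)) = -(3 + w)/(5*(F + w)))
b(X, d) = -1
J = 1 (J = 6 - 1*5 = 6 - 5 = 1)
S(R, C) = 5
J*S(b(-4, 0), 18) = 1*5 = 5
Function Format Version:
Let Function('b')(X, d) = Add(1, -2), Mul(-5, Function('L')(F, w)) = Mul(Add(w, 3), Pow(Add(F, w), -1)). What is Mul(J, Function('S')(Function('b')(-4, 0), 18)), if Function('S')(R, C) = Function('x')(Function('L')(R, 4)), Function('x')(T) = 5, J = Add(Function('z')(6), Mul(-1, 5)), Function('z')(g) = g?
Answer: 5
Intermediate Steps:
Function('L')(F, w) = Mul(Rational(-1, 5), Pow(Add(F, w), -1), Add(3, w)) (Function('L')(F, w) = Mul(Rational(-1, 5), Mul(Add(w, 3), Pow(Add(F, w), -1))) = Mul(Rational(-1, 5), Mul(Add(3, w), Pow(Add(F, w), -1))) = Mul(Rational(-1, 5), Mul(Pow(Add(F, w), -1), Add(3, w))) = Mul(Rational(-1, 5), Pow(Add(F, w), -1), Add(3, w)))
Function('b')(X, d) = -1
J = 1 (J = Add(6, Mul(-1, 5)) = Add(6, -5) = 1)
Function('S')(R, C) = 5
Mul(J, Function('S')(Function('b')(-4, 0), 18)) = Mul(1, 5) = 5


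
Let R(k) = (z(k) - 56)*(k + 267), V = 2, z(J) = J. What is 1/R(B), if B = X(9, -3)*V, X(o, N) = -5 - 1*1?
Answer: -1/17340 ≈ -5.7670e-5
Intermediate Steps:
X(o, N) = -6 (X(o, N) = -5 - 1 = -6)
B = -12 (B = -6*2 = -12)
R(k) = (-56 + k)*(267 + k) (R(k) = (k - 56)*(k + 267) = (-56 + k)*(267 + k))
1/R(B) = 1/(-14952 + (-12)² + 211*(-12)) = 1/(-14952 + 144 - 2532) = 1/(-17340) = -1/17340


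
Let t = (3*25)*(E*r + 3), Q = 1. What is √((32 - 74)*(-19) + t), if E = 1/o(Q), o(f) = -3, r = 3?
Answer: 2*√237 ≈ 30.790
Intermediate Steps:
E = -⅓ (E = 1/(-3) = -⅓ ≈ -0.33333)
t = 150 (t = (3*25)*(-⅓*3 + 3) = 75*(-1 + 3) = 75*2 = 150)
√((32 - 74)*(-19) + t) = √((32 - 74)*(-19) + 150) = √(-42*(-19) + 150) = √(798 + 150) = √948 = 2*√237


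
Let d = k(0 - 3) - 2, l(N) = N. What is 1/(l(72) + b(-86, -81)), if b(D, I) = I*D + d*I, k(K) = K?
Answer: 1/7443 ≈ 0.00013435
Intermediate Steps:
d = -5 (d = (0 - 3) - 2 = -3 - 2 = -5)
b(D, I) = -5*I + D*I (b(D, I) = I*D - 5*I = D*I - 5*I = -5*I + D*I)
1/(l(72) + b(-86, -81)) = 1/(72 - 81*(-5 - 86)) = 1/(72 - 81*(-91)) = 1/(72 + 7371) = 1/7443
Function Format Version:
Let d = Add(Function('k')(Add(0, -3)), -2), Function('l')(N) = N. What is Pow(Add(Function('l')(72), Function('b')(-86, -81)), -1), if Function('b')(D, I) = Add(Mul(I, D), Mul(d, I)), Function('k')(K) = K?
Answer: Rational(1, 7443) ≈ 0.00013435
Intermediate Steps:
d = -5 (d = Add(Add(0, -3), -2) = Add(-3, -2) = -5)
Function('b')(D, I) = Add(Mul(-5, I), Mul(D, I)) (Function('b')(D, I) = Add(Mul(I, D), Mul(-5, I)) = Add(Mul(D, I), Mul(-5, I)) = Add(Mul(-5, I), Mul(D, I)))
Pow(Add(Function('l')(72), Function('b')(-86, -81)), -1) = Pow(Add(72, Mul(-81, Add(-5, -86))), -1) = Pow(Add(72, Mul(-81, -91)), -1) = Pow(Add(72, 7371), -1) = Pow(7443, -1) = Rational(1, 7443)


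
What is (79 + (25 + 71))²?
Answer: 30625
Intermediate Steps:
(79 + (25 + 71))² = (79 + 96)² = 175² = 30625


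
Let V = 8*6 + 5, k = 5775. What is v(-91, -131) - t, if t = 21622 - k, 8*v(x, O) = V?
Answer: -126723/8 ≈ -15840.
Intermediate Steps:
V = 53 (V = 48 + 5 = 53)
v(x, O) = 53/8 (v(x, O) = (⅛)*53 = 53/8)
t = 15847 (t = 21622 - 1*5775 = 21622 - 5775 = 15847)
v(-91, -131) - t = 53/8 - 1*15847 = 53/8 - 15847 = -126723/8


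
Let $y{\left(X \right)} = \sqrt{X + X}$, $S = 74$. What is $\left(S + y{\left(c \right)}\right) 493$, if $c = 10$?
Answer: $36482 + 986 \sqrt{5} \approx 38687.0$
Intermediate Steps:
$y{\left(X \right)} = \sqrt{2} \sqrt{X}$ ($y{\left(X \right)} = \sqrt{2 X} = \sqrt{2} \sqrt{X}$)
$\left(S + y{\left(c \right)}\right) 493 = \left(74 + \sqrt{2} \sqrt{10}\right) 493 = \left(74 + 2 \sqrt{5}\right) 493 = 36482 + 986 \sqrt{5}$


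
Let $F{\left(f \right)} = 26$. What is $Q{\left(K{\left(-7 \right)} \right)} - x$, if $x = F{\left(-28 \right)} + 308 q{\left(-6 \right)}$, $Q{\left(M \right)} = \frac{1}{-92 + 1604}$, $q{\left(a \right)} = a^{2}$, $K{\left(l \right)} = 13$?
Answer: $- \frac{16804367}{1512} \approx -11114.0$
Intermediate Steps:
$Q{\left(M \right)} = \frac{1}{1512}$
$x = 11114$ ($x = 26 + 308 \left(-6\right)^{2} = 26 + 308 \cdot 36 = 26 + 11088 = 11114$)
$Q{\left(K{\left(-7 \right)} \right)} - x = \frac{1}{1512} - 11114 = - \frac{16804367}{1512}$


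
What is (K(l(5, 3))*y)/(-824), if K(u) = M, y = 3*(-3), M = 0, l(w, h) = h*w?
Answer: 0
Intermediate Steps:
y = -9
K(u) = 0
(K(l(5, 3))*y)/(-824) = (0*(-9))/(-824) = 0*(-1/824) = 0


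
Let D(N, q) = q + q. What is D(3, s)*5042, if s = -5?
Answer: -50420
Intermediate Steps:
D(N, q) = 2*q
D(3, s)*5042 = (2*(-5))*5042 = -10*5042 = -50420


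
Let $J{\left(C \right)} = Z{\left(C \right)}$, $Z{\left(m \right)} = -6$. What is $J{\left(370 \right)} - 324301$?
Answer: $-324307$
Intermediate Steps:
$J{\left(C \right)} = -6$
$J{\left(370 \right)} - 324301 = -6 - 324301 = -324307$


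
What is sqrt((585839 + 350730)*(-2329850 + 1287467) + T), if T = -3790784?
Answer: I*sqrt(976267394711) ≈ 9.8806e+5*I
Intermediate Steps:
sqrt((585839 + 350730)*(-2329850 + 1287467) + T) = sqrt((585839 + 350730)*(-2329850 + 1287467) - 3790784) = sqrt(936569*(-1042383) - 3790784) = sqrt(-976263603927 - 3790784) = sqrt(-976267394711) = I*sqrt(976267394711)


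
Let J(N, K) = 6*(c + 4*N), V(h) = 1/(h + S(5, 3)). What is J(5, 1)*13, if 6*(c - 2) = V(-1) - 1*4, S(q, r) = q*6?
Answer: 48269/29 ≈ 1664.4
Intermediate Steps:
S(q, r) = 6*q
V(h) = 1/(30 + h) (V(h) = 1/(h + 6*5) = 1/(h + 30) = 1/(30 + h))
c = 233/174 (c = 2 + (1/(30 - 1) - 1*4)/6 = 2 + (1/29 - 4)/6 = 2 + (⅙)*(-115/29) = 2 - 115/174 = 233/174 ≈ 1.3391)
J(N, K) = 233/29 + 24*N (J(N, K) = 6*(233/174 + 4*N) = 233/29 + 24*N)
J(5, 1)*13 = (233/29 + 24*5)*13 = (233/29 + 120)*13 = (3713/29)*13 = 48269/29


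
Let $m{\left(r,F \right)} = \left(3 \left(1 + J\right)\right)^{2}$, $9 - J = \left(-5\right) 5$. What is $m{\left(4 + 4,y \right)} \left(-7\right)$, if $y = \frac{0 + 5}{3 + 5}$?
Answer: $-77175$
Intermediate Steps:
$J = 34$ ($J = 9 - \left(-5\right) 5 = 9 - -25 = 9 + 25 = 34$)
$y = \frac{5}{8} \approx 0.625$
$m{\left(r,F \right)} = 11025$ ($m{\left(r,F \right)} = \left(3 \left(1 + 34\right)\right)^{2} = \left(3 \cdot 35\right)^{2} = 105^{2} = 11025$)
$m{\left(4 + 4,y \right)} \left(-7\right) = 11025 \left(-7\right) = -77175$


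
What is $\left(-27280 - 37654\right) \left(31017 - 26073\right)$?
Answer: $-321033696$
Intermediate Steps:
$\left(-27280 - 37654\right) \left(31017 - 26073\right) = \left(-64934\right) 4944 = -321033696$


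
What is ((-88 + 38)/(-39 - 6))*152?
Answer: 1520/9 ≈ 168.89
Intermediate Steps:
((-88 + 38)/(-39 - 6))*152 = -50/(-45)*152 = -50*(-1/45)*152 = (10/9)*152 = 1520/9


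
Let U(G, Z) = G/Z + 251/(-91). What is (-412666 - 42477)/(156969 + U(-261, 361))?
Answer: -14951902693/5156474257 ≈ -2.8996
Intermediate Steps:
U(G, Z) = -251/91 + G/Z (U(G, Z) = G/Z + 251*(-1/91) = G/Z - 251/91 = -251/91 + G/Z)
(-412666 - 42477)/(156969 + U(-261, 361)) = (-412666 - 42477)/(156969 + (-251/91 - 261/361)) = -455143/(156969 + (-251/91 - 261*1/361)) = -455143/(156969 + (-251/91 - 261/361)) = -455143/(156969 - 114362/32851) = -455143/5156474257/32851 = -455143*32851/5156474257 = -14951902693/5156474257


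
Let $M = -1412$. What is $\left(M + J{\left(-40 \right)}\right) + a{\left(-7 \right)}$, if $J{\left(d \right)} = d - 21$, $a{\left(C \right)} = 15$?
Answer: $-1458$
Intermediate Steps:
$J{\left(d \right)} = -21 + d$ ($J{\left(d \right)} = d - 21 = -21 + d$)
$\left(M + J{\left(-40 \right)}\right) + a{\left(-7 \right)} = \left(-1412 - 61\right) + 15 = -1473 + 15 = -1458$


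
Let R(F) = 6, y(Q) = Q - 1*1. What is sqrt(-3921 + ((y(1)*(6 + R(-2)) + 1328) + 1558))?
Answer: 3*I*sqrt(115) ≈ 32.171*I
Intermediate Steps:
y(Q) = -1 + Q (y(Q) = Q - 1 = -1 + Q)
sqrt(-3921 + ((y(1)*(6 + R(-2)) + 1328) + 1558)) = sqrt(-3921 + (((-1 + 1)*(6 + 6) + 1328) + 1558)) = sqrt(-3921 + ((0*12 + 1328) + 1558)) = sqrt(-3921 + ((0 + 1328) + 1558)) = sqrt(-3921 + (1328 + 1558)) = sqrt(-3921 + 2886) = sqrt(-1035) = 3*I*sqrt(115)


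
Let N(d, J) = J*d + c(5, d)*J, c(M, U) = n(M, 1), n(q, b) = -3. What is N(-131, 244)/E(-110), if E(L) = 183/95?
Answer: -50920/3 ≈ -16973.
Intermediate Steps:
c(M, U) = -3
N(d, J) = -3*J + J*d (N(d, J) = J*d - 3*J = -3*J + J*d)
E(L) = 183/95 (E(L) = 183*(1/95) = 183/95)
N(-131, 244)/E(-110) = (244*(-3 - 131))/(183/95) = (244*(-134))*(95/183) = -32696*95/183 = -50920/3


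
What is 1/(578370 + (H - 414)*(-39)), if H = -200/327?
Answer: 109/64804844 ≈ 1.6820e-6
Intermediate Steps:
H = -200/327 (H = -200*1/327 = -200/327 ≈ -0.61162)
1/(578370 + (H - 414)*(-39)) = 1/(578370 + (-200/327 - 414)*(-39)) = 1/(578370 - 135578/327*(-39)) = 1/(578370 + 1762514/109) = 1/(64804844/109) = 109/64804844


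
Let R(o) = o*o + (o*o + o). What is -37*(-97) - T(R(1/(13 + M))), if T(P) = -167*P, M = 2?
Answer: 810364/225 ≈ 3601.6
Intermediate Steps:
R(o) = o + 2*o² (R(o) = o² + (o² + o) = o² + (o + o²) = o + 2*o²)
-37*(-97) - T(R(1/(13 + M))) = -37*(-97) - (-167)*(1 + 2/(13 + 2))/(13 + 2) = 3589 - (-167)*(1 + 2/15)/15 = 3589 - (-167)*(1/15)*(17/15) = 3589 - (-167)*17/225 = 3589 - 1*(-2839/225) = 3589 + 2839/225 = 810364/225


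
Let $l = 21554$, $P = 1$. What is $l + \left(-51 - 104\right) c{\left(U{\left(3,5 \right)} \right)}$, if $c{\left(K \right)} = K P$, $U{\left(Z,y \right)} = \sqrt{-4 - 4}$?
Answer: $21554 - 310 i \sqrt{2} \approx 21554.0 - 438.41 i$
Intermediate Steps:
$U{\left(Z,y \right)} = 2 i \sqrt{2}$ ($U{\left(Z,y \right)} = \sqrt{-8} = 2 i \sqrt{2}$)
$c{\left(K \right)} = K$ ($c{\left(K \right)} = K 1 = K$)
$l + \left(-51 - 104\right) c{\left(U{\left(3,5 \right)} \right)} = 21554 + \left(-51 - 104\right) 2 i \sqrt{2} = 21554 - 155 \cdot 2 i \sqrt{2} = 21554 - 310 i \sqrt{2}$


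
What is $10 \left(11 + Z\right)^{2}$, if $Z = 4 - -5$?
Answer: $4000$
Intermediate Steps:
$Z = 9$ ($Z = 4 + 5 = 9$)
$10 \left(11 + Z\right)^{2} = 10 \left(11 + 9\right)^{2} = 10 \cdot 20^{2} = 10 \cdot 400 = 4000$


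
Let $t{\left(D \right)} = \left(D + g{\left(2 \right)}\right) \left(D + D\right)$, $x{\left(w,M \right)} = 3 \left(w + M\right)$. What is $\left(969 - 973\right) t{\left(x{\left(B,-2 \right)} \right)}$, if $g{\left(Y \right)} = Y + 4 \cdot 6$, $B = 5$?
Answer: $-2520$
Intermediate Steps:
$g{\left(Y \right)} = 24 + Y$ ($g{\left(Y \right)} = Y + 24 = 24 + Y$)
$x{\left(w,M \right)} = 3 M + 3 w$ ($x{\left(w,M \right)} = 3 \left(M + w\right) = 3 M + 3 w$)
$t{\left(D \right)} = 2 D \left(26 + D\right)$ ($t{\left(D \right)} = \left(D + \left(24 + 2\right)\right) \left(D + D\right) = \left(D + 26\right) 2 D = \left(26 + D\right) 2 D = 2 D \left(26 + D\right)$)
$\left(969 - 973\right) t{\left(x{\left(B,-2 \right)} \right)} = \left(969 - 973\right) 2 \left(3 \left(-2\right) + 3 \cdot 5\right) \left(26 + \left(3 \left(-2\right) + 3 \cdot 5\right)\right) = - 4 \cdot 2 \left(-6 + 15\right) \left(26 + \left(-6 + 15\right)\right) = - 4 \cdot 2 \cdot 9 \left(26 + 9\right) = - 4 \cdot 2 \cdot 9 \cdot 35 = \left(-4\right) 630 = -2520$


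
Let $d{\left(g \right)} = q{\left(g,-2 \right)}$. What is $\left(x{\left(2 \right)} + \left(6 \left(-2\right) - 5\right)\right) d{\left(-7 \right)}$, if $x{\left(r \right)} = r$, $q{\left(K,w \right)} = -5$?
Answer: $75$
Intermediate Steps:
$d{\left(g \right)} = -5$
$\left(x{\left(2 \right)} + \left(6 \left(-2\right) - 5\right)\right) d{\left(-7 \right)} = \left(2 + \left(6 \left(-2\right) - 5\right)\right) \left(-5\right) = \left(2 - 17\right) \left(-5\right) = \left(-15\right) \left(-5\right) = 75$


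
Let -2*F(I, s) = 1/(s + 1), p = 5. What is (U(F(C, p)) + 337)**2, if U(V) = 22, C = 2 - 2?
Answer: 128881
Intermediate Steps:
C = 0
F(I, s) = -1/(2*(1 + s)) (F(I, s) = -1/(2*(s + 1)) = -1/(2*(1 + s)))
(U(F(C, p)) + 337)**2 = (22 + 337)**2 = 359**2 = 128881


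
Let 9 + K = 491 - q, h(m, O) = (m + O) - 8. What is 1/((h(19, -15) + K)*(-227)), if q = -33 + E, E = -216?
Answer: -1/165029 ≈ -6.0595e-6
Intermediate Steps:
q = -249 (q = -33 - 216 = -249)
h(m, O) = -8 + O + m (h(m, O) = (O + m) - 8 = -8 + O + m)
K = 731 (K = -9 + (491 - 1*(-249)) = -9 + (491 + 249) = -9 + 740 = 731)
1/((h(19, -15) + K)*(-227)) = 1/(((-8 - 15 + 19) + 731)*(-227)) = -1/227/(-4 + 731) = -1/227/727 = (1/727)*(-1/227) = -1/165029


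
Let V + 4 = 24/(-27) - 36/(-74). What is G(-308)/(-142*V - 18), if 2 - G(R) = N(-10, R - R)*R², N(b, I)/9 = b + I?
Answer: 1421537373/101089 ≈ 14062.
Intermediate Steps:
V = -1466/333 (V = -4 + (24/(-27) - 36/(-74)) = -4 + (24*(-1/27) - 36*(-1/74)) = -4 + (-8/9 + 18/37) = -4 - 134/333 = -1466/333 ≈ -4.4024)
N(b, I) = 9*I + 9*b (N(b, I) = 9*(b + I) = 9*(I + b) = 9*I + 9*b)
G(R) = 2 + 90*R² (G(R) = 2 - (9*(R - R) + 9*(-10))*R² = 2 - (9*0 - 90)*R² = 2 - (0 - 90)*R² = 2 - (-90)*R² = 2 + 90*R²)
G(-308)/(-142*V - 18) = (2 + 90*(-308)²)/(-142*(-1466/333) - 18) = (2 + 90*94864)/(208172/333 - 18) = (2 + 8537760)/(202178/333) = 8537762*(333/202178) = 1421537373/101089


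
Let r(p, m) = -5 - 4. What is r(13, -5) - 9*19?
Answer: -180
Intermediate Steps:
r(p, m) = -9
r(13, -5) - 9*19 = -9 - 9*19 = -9 - 171 = -180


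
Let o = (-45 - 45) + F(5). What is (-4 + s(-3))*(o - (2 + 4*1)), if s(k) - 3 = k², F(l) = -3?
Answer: -792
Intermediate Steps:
s(k) = 3 + k²
o = -93 (o = (-45 - 45) - 3 = -90 - 3 = -93)
(-4 + s(-3))*(o - (2 + 4*1)) = (-4 + (3 + (-3)²))*(-93 - (2 + 4*1)) = (-4 + (3 + 9))*(-93 - (2 + 4)) = (-4 + 12)*(-93 - 1*6) = 8*(-93 - 6) = 8*(-99) = -792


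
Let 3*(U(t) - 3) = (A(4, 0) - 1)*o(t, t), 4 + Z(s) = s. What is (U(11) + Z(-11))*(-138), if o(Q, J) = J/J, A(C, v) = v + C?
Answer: 1518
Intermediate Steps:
Z(s) = -4 + s
A(C, v) = C + v
o(Q, J) = 1
U(t) = 4 (U(t) = 3 + (((4 + 0) - 1)*1)/3 = 3 + ((4 - 1)*1)/3 = 3 + (3*1)/3 = 3 + (1/3)*3 = 3 + 1 = 4)
(U(11) + Z(-11))*(-138) = (4 + (-4 - 11))*(-138) = (4 - 15)*(-138) = -11*(-138) = 1518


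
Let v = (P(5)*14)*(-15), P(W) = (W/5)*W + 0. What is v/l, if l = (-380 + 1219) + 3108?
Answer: -1050/3947 ≈ -0.26602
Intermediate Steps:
P(W) = W²/5 (P(W) = (W*(⅕))*W + 0 = (W/5)*W + 0 = W²/5 + 0 = W²/5)
l = 3947 (l = 839 + 3108 = 3947)
v = -1050 (v = (((⅕)*5²)*14)*(-15) = (((⅕)*25)*14)*(-15) = (5*14)*(-15) = 70*(-15) = -1050)
v/l = -1050/3947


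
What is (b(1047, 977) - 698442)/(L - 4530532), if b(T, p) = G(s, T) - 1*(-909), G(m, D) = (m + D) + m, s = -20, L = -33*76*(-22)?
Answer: 348263/2237678 ≈ 0.15564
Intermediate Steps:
L = 55176 (L = -2508*(-22) = 55176)
G(m, D) = D + 2*m (G(m, D) = (D + m) + m = D + 2*m)
b(T, p) = 869 + T (b(T, p) = (T + 2*(-20)) - 1*(-909) = (T - 40) + 909 = (-40 + T) + 909 = 869 + T)
(b(1047, 977) - 698442)/(L - 4530532) = ((869 + 1047) - 698442)/(55176 - 4530532) = (1916 - 698442)/(-4475356) = -696526*(-1/4475356) = 348263/2237678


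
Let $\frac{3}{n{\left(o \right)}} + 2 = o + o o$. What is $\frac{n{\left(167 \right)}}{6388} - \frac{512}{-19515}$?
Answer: $\frac{91755041969}{3497262698280} \approx 0.026236$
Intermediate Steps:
$n{\left(o \right)} = \frac{3}{-2 + o + o^{2}}$ ($n{\left(o \right)} = \frac{3}{-2 + \left(o + o o\right)} = \frac{3}{-2 + \left(o + o^{2}\right)} = \frac{3}{-2 + o + o^{2}}$)
$\frac{n{\left(167 \right)}}{6388} - \frac{512}{-19515} = \frac{3 \frac{1}{-2 + 167 + 167^{2}}}{6388} - \frac{512}{-19515} = \frac{3}{-2 + 167 + 27889} \cdot \frac{1}{6388} - - \frac{512}{19515} = \frac{3}{28054} \cdot \frac{1}{6388} + \frac{512}{19515} = \frac{3}{179208952} + \frac{512}{19515} = \frac{91755041969}{3497262698280}$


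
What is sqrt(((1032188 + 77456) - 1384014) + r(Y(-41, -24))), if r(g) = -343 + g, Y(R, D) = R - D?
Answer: I*sqrt(274730) ≈ 524.15*I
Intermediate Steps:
sqrt(((1032188 + 77456) - 1384014) + r(Y(-41, -24))) = sqrt(((1032188 + 77456) - 1384014) + (-343 + (-41 - 1*(-24)))) = sqrt((1109644 - 1384014) + (-343 + (-41 + 24))) = sqrt(-274370 + (-343 - 17)) = sqrt(-274370 - 360) = sqrt(-274730) = I*sqrt(274730)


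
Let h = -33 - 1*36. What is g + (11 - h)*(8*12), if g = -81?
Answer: 7599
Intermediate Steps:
h = -69 (h = -33 - 36 = -69)
g + (11 - h)*(8*12) = -81 + (11 - 1*(-69))*(8*12) = -81 + (11 + 69)*96 = -81 + 80*96 = -81 + 7680 = 7599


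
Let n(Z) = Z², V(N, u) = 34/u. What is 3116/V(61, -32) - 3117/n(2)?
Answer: -252413/68 ≈ -3712.0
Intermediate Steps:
3116/V(61, -32) - 3117/n(2) = 3116/((34/(-32))) - 3117/(2²) = 3116/((34*(-1/32))) - 3117/4 = 3116/(-17/16) - 3117*¼ = 3116*(-16/17) - 3117/4 = -49856/17 - 3117/4 = -252413/68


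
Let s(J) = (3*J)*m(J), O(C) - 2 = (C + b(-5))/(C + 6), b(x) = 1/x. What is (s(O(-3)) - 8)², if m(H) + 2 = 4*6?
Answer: 71824/25 ≈ 2873.0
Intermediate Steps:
m(H) = 22 (m(H) = -2 + 4*6 = -2 + 24 = 22)
O(C) = 2 + (-⅕ + C)/(6 + C) (O(C) = 2 + (C + 1/(-5))/(C + 6) = 2 + (C - ⅕)/(6 + C) = 2 + (-⅕ + C)/(6 + C))
s(J) = 66*J (s(J) = (3*J)*22 = 66*J)
(s(O(-3)) - 8)² = (66*((59 + 15*(-3))/(5*(6 - 3))) - 8)² = (66*((⅕)*(59 - 45)/3) - 8)² = (66*((⅕)*(⅓)*14) - 8)² = (66*(14/15) - 8)² = (308/5 - 8)² = (268/5)² = 71824/25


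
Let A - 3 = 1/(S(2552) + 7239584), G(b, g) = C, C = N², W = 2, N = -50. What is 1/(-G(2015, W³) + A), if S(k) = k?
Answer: -7242136/18083613591 ≈ -0.00040048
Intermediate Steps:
C = 2500 (C = (-50)² = 2500)
G(b, g) = 2500
A = 21726409/7242136 (A = 3 + 1/(2552 + 7239584) = 3 + 1/7242136 = 21726409/7242136 ≈ 3.0000)
1/(-G(2015, W³) + A) = 1/(-1*2500 + 21726409/7242136) = 1/(-2500 + 21726409/7242136) = 1/(-18083613591/7242136) = -7242136/18083613591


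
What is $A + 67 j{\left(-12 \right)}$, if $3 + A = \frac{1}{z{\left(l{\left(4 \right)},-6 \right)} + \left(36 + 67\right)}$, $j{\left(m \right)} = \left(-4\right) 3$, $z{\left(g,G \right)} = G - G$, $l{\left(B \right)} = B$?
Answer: $- \frac{83120}{103} \approx -806.99$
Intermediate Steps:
$z{\left(g,G \right)} = 0$
$j{\left(m \right)} = -12$
$A = - \frac{308}{103}$ ($A = -3 + \frac{1}{0 + \left(36 + 67\right)} = -3 + \frac{1}{0 + 103} = -3 + \frac{1}{103} = - \frac{308}{103} \approx -2.9903$)
$A + 67 j{\left(-12 \right)} = - \frac{308}{103} + 67 \left(-12\right) = - \frac{308}{103} - 804 = - \frac{83120}{103}$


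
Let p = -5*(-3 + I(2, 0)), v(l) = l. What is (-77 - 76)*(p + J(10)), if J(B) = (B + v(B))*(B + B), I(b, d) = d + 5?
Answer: -59670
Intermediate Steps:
I(b, d) = 5 + d
J(B) = 4*B² (J(B) = (B + B)*(B + B) = (2*B)*(2*B) = 4*B²)
p = -10 (p = -5*(-3 + (5 + 0)) = -5*(-3 + 5) = -5*2 = -10)
(-77 - 76)*(p + J(10)) = (-77 - 76)*(-10 + 4*10²) = -153*(-10 + 4*100) = -153*(-10 + 400) = -153*390 = -59670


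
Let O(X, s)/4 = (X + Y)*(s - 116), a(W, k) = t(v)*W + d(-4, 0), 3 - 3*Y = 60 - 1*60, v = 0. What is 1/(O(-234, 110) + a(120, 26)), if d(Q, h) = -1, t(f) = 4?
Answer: 1/6071 ≈ 0.00016472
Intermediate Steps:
Y = 1 (Y = 1 - (60 - 1*60)/3 = 1 - (60 - 60)/3 = 1 - 1/3*0 = 1 + 0 = 1)
a(W, k) = -1 + 4*W (a(W, k) = 4*W - 1 = -1 + 4*W)
O(X, s) = 4*(1 + X)*(-116 + s) (O(X, s) = 4*((X + 1)*(s - 116)) = 4*((1 + X)*(-116 + s)) = 4*(1 + X)*(-116 + s))
1/(O(-234, 110) + a(120, 26)) = 1/((-464 - 464*(-234) + 4*110 + 4*(-234)*110) + (-1 + 4*120)) = 1/((-464 + 108576 + 440 - 102960) + (-1 + 480)) = 1/(5592 + 479) = 1/6071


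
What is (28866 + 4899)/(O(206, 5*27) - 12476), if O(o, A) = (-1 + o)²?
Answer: 33765/29549 ≈ 1.1427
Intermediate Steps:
(28866 + 4899)/(O(206, 5*27) - 12476) = (28866 + 4899)/((-1 + 206)² - 12476) = 33765/(205² - 12476) = 33765/(42025 - 12476) = 33765/29549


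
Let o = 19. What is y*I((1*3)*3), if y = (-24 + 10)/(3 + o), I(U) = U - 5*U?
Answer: 252/11 ≈ 22.909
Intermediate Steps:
I(U) = -4*U
y = -7/11 (y = (-24 + 10)/(3 + 19) = -14/22 = -14*1/22 = -7/11 ≈ -0.63636)
y*I((1*3)*3) = -(-28)*(1*3)*3/11 = -(-28)*3*3/11 = -(-28)*9/11 = -7/11*(-36) = 252/11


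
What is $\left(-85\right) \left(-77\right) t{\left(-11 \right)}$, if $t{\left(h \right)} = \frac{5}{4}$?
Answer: $\frac{32725}{4} \approx 8181.3$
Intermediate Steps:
$t{\left(h \right)} = \frac{5}{4}$ ($t{\left(h \right)} = 5 \cdot \frac{1}{4} = \frac{5}{4}$)
$\left(-85\right) \left(-77\right) t{\left(-11 \right)} = \left(-85\right) \left(-77\right) \frac{5}{4} = 6545 \cdot \frac{5}{4} = \frac{32725}{4}$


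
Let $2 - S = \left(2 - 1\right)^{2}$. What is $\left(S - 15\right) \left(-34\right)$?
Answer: $476$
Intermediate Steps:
$S = 1$ ($S = 2 - \left(2 - 1\right)^{2} = 2 - 1^{2} = 2 - 1 = 1$)
$\left(S - 15\right) \left(-34\right) = \left(1 - 15\right) \left(-34\right) = \left(-14\right) \left(-34\right) = 476$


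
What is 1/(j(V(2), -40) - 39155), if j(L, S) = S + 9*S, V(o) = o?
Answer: -1/39555 ≈ -2.5281e-5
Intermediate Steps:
j(L, S) = 10*S
1/(j(V(2), -40) - 39155) = 1/(10*(-40) - 39155) = 1/(-400 - 39155) = 1/(-39555) = -1/39555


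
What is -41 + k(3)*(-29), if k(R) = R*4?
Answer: -389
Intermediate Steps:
k(R) = 4*R
-41 + k(3)*(-29) = -41 + (4*3)*(-29) = -41 + 12*(-29) = -41 - 348 = -389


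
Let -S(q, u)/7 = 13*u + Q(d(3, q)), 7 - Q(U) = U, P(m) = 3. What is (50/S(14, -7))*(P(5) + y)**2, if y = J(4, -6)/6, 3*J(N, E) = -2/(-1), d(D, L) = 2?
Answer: 2800/3483 ≈ 0.80390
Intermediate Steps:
J(N, E) = 2/3 (J(N, E) = (-2/(-1))/3 = (-2*(-1))/3 = (1/3)*2 = 2/3)
Q(U) = 7 - U
y = 1/9 (y = (2/3)/6 = (2/3)*(1/6) = 1/9 ≈ 0.11111)
S(q, u) = -35 - 91*u (S(q, u) = -7*(13*u + (7 - 1*2)) = -7*(13*u + (7 - 2)) = -7*(13*u + 5) = -7*(5 + 13*u) = -35 - 91*u)
(50/S(14, -7))*(P(5) + y)**2 = (50/(-35 - 91*(-7)))*(3 + 1/9)**2 = (50/(-35 + 637))*(28/9)**2 = (50/602)*(784/81) = (50*(1/602))*(784/81) = (25/301)*(784/81) = 2800/3483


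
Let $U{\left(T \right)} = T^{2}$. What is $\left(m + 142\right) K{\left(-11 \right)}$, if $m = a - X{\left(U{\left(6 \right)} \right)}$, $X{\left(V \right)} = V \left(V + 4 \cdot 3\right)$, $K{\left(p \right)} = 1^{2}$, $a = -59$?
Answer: $-1645$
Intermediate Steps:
$K{\left(p \right)} = 1$
$X{\left(V \right)} = V \left(12 + V\right)$ ($X{\left(V \right)} = V \left(V + 12\right) = V \left(12 + V\right)$)
$m = -1787$ ($m = -59 - 6^{2} \left(12 + 6^{2}\right) = -59 - 36 \left(12 + 36\right) = -59 - 36 \cdot 48 = -59 - 1728 = -1787$)
$\left(m + 142\right) K{\left(-11 \right)} = \left(-1787 + 142\right) 1 = \left(-1645\right) 1 = -1645$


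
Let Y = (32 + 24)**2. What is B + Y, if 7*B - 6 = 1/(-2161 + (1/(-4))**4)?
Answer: 12147494714/3872505 ≈ 3136.9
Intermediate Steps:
Y = 3136 (Y = 56**2 = 3136)
B = 3319034/3872505 (B = 6/7 + 1/(7*(-2161 + (1/(-4))**4)) = 6/7 + 1/(7*(-2161 + (-1/4)**4)) = 6/7 + 1/(7*(-2161 + 1/256)) = 6/7 + 1/(7*(-553215/256)) = 6/7 + (1/7)*(-256/553215) = 6/7 - 256/3872505 = 3319034/3872505 ≈ 0.85708)
B + Y = 3319034/3872505 + 3136 = 12147494714/3872505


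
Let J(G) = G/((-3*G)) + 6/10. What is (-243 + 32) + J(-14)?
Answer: -3161/15 ≈ -210.73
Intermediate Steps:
J(G) = 4/15 (J(G) = G*(-1/(3*G)) + 6*(1/10) = -1/3 + 3/5 = 4/15)
(-243 + 32) + J(-14) = (-243 + 32) + 4/15 = -211 + 4/15 = -3161/15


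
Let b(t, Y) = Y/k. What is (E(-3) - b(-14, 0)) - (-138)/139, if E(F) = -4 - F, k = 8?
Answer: -1/139 ≈ -0.0071942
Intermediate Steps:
b(t, Y) = Y/8
(E(-3) - b(-14, 0)) - (-138)/139 = ((-4 - 1*(-3)) - 0/8) - (-138)/139 = ((-4 + 3) - 1*0) - (-138)/139 = (-1 + 0) - 1*(-138/139) = -1 + 138/139 = -1/139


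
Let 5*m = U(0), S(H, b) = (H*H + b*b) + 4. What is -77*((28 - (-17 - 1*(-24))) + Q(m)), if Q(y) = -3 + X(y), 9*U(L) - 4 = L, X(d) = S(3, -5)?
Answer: -4312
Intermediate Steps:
S(H, b) = 4 + H² + b² (S(H, b) = (H² + b²) + 4 = 4 + H² + b²)
X(d) = 38 (X(d) = 4 + 3² + (-5)² = 4 + 9 + 25 = 38)
U(L) = 4/9 + L/9
m = 4/45 (m = (4/9 + (⅑)*0)/5 = (4/9 + 0)/5 = (⅕)*(4/9) = 4/45 ≈ 0.088889)
Q(y) = 35 (Q(y) = -3 + 38 = 35)
-77*((28 - (-17 - 1*(-24))) + Q(m)) = -77*((28 - (-17 - 1*(-24))) + 35) = -77*((28 - (-17 + 24)) + 35) = -77*((28 - 1*7) + 35) = -77*((28 - 7) + 35) = -77*(21 + 35) = -77*56 = -4312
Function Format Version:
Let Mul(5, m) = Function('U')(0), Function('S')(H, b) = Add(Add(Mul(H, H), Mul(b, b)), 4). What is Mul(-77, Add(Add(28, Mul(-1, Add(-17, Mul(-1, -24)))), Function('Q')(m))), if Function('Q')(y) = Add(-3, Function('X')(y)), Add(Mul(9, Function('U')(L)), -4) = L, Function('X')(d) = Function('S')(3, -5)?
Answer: -4312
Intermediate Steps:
Function('S')(H, b) = Add(4, Pow(H, 2), Pow(b, 2)) (Function('S')(H, b) = Add(Add(Pow(H, 2), Pow(b, 2)), 4) = Add(4, Pow(H, 2), Pow(b, 2)))
Function('X')(d) = 38 (Function('X')(d) = Add(4, Pow(3, 2), Pow(-5, 2)) = Add(4, 9, 25) = 38)
Function('U')(L) = Add(Rational(4, 9), Mul(Rational(1, 9), L))
m = Rational(4, 45) (m = Mul(Rational(1, 5), Add(Rational(4, 9), Mul(Rational(1, 9), 0))) = Mul(Rational(1, 5), Add(Rational(4, 9), 0)) = Mul(Rational(1, 5), Rational(4, 9)) = Rational(4, 45) ≈ 0.088889)
Function('Q')(y) = 35 (Function('Q')(y) = Add(-3, 38) = 35)
Mul(-77, Add(Add(28, Mul(-1, Add(-17, Mul(-1, -24)))), Function('Q')(m))) = Mul(-77, Add(Add(28, Mul(-1, Add(-17, Mul(-1, -24)))), 35)) = Mul(-77, Add(Add(28, Mul(-1, Add(-17, 24))), 35)) = Mul(-77, Add(Add(28, Mul(-1, 7)), 35)) = Mul(-77, Add(Add(28, -7), 35)) = Mul(-77, Add(21, 35)) = Mul(-77, 56) = -4312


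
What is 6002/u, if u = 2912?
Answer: 3001/1456 ≈ 2.0611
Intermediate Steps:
6002/u = 6002/2912 = 6002*(1/2912) = 3001/1456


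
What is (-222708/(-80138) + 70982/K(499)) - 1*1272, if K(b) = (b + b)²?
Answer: -25325173795949/19954442138 ≈ -1269.2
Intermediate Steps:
K(b) = 4*b² (K(b) = (2*b)² = 4*b²)
(-222708/(-80138) + 70982/K(499)) - 1*1272 = (-222708/(-80138) + 70982/((4*499²))) - 1*1272 = (-222708*(-1/80138) + 70982/((4*249001))) - 1272 = (111354/40069 + 70982/996004) - 1272 = (111354/40069 + 70982*(1/996004)) - 1272 = (111354/40069 + 35491/498002) - 1272 = 56876603587/19954442138 - 1272 = -25325173795949/19954442138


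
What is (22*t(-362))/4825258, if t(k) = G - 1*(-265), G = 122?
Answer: 4257/2412629 ≈ 0.0017645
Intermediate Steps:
t(k) = 387 (t(k) = 122 - 1*(-265) = 122 + 265 = 387)
(22*t(-362))/4825258 = (22*387)/4825258 = 8514*(1/4825258) = 4257/2412629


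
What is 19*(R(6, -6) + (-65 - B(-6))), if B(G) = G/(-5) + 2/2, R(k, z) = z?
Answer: -6954/5 ≈ -1390.8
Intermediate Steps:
B(G) = 1 - G/5 (B(G) = G*(-1/5) + 2*(1/2) = -G/5 + 1 = 1 - G/5)
19*(R(6, -6) + (-65 - B(-6))) = 19*(-6 + (-65 - (1 - 1/5*(-6)))) = 19*(-6 + (-65 - (1 + 6/5))) = 19*(-6 + (-65 - 1*11/5)) = 19*(-6 + (-65 - 11/5)) = 19*(-6 - 336/5) = 19*(-366/5) = -6954/5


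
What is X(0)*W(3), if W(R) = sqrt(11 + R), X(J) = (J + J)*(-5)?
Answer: 0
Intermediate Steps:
X(J) = -10*J (X(J) = (2*J)*(-5) = -10*J)
X(0)*W(3) = (-10*0)*sqrt(11 + 3) = 0*sqrt(14) = 0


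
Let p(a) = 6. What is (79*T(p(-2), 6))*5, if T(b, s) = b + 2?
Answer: 3160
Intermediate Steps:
T(b, s) = 2 + b
(79*T(p(-2), 6))*5 = (79*(2 + 6))*5 = (79*8)*5 = 632*5 = 3160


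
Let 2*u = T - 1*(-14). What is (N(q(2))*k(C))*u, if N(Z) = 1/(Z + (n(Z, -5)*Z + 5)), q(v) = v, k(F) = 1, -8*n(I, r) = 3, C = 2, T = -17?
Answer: -6/25 ≈ -0.24000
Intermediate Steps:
n(I, r) = -3/8 (n(I, r) = -⅛*3 = -3/8)
N(Z) = 1/(5 + 5*Z/8) (N(Z) = 1/(Z + (-3*Z/8 + 5)) = 1/(Z + (5 - 3*Z/8)) = 1/(5 + 5*Z/8))
u = -3/2 (u = (-17 - 1*(-14))/2 = (-17 + 14)/2 = (½)*(-3) = -3/2 ≈ -1.5000)
(N(q(2))*k(C))*u = ((8/(5*(8 + 2)))*1)*(-3/2) = (((8/5)/10)*1)*(-3/2) = (((8/5)*(⅒))*1)*(-3/2) = ((4/25)*1)*(-3/2) = (4/25)*(-3/2) = -6/25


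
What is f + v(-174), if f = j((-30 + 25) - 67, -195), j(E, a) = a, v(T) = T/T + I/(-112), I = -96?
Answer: -1352/7 ≈ -193.14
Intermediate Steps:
v(T) = 13/7 (v(T) = T/T - 96/(-112) = 1 - 96*(-1/112) = 1 + 6/7 = 13/7)
f = -195
f + v(-174) = -195 + 13/7 = -1352/7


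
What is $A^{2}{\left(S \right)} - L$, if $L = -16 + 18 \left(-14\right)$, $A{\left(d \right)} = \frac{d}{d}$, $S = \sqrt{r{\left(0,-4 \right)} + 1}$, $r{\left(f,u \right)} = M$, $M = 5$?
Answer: $269$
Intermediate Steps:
$r{\left(f,u \right)} = 5$
$S = \sqrt{6}$ ($S = \sqrt{5 + 1} = \sqrt{6} \approx 2.4495$)
$A{\left(d \right)} = 1$
$L = -268$ ($L = -16 - 252 = -268$)
$A^{2}{\left(S \right)} - L = 1^{2} - -268 = 1 + 268 = 269$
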